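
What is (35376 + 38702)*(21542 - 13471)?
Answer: 597883538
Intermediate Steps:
(35376 + 38702)*(21542 - 13471) = 74078*8071 = 597883538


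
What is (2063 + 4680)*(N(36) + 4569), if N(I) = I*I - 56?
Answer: 39170087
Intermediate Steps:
N(I) = -56 + I² (N(I) = I² - 56 = -56 + I²)
(2063 + 4680)*(N(36) + 4569) = (2063 + 4680)*((-56 + 36²) + 4569) = 6743*((-56 + 1296) + 4569) = 6743*(1240 + 4569) = 6743*5809 = 39170087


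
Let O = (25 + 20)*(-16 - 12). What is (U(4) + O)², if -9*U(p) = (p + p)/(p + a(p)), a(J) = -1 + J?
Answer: 6302454544/3969 ≈ 1.5879e+6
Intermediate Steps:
O = -1260 (O = 45*(-28) = -1260)
U(p) = -2*p/(9*(-1 + 2*p)) (U(p) = -(p + p)/(9*(p + (-1 + p))) = -2*p/(9*(-1 + 2*p)))
(U(4) + O)² = (-2*4/(-9 + 18*4) - 1260)² = (-2*4/(-9 + 72) - 1260)² = (-2*4/63 - 1260)² = (-2*4*1/63 - 1260)² = (-8/63 - 1260)² = (-79388/63)² = 6302454544/3969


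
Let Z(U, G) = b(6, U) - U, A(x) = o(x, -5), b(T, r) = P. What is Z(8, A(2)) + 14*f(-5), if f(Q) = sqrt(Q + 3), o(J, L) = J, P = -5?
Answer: -13 + 14*I*sqrt(2) ≈ -13.0 + 19.799*I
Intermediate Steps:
b(T, r) = -5
A(x) = x
Z(U, G) = -5 - U
f(Q) = sqrt(3 + Q)
Z(8, A(2)) + 14*f(-5) = (-5 - 1*8) + 14*sqrt(3 - 5) = (-5 - 8) + 14*sqrt(-2) = -13 + 14*(I*sqrt(2)) = -13 + 14*I*sqrt(2)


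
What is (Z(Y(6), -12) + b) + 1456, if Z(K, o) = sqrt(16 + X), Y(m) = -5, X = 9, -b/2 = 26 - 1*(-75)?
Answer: 1259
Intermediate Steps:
b = -202 (b = -2*(26 - 1*(-75)) = -2*(26 + 75) = -2*101 = -202)
Z(K, o) = 5 (Z(K, o) = sqrt(16 + 9) = sqrt(25) = 5)
(Z(Y(6), -12) + b) + 1456 = (5 - 202) + 1456 = -197 + 1456 = 1259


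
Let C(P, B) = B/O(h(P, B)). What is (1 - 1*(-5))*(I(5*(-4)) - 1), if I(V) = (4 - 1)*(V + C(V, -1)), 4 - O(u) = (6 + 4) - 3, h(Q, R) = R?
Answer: -360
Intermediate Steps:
O(u) = -3 (O(u) = 4 - ((6 + 4) - 3) = 4 - (10 - 3) = 4 - 1*7 = 4 - 7 = -3)
C(P, B) = -B/3 (C(P, B) = B/(-3) = B*(-⅓) = -B/3)
I(V) = 1 + 3*V (I(V) = (4 - 1)*(V - ⅓*(-1)) = 3*(V + ⅓) = 3*(⅓ + V) = 1 + 3*V)
(1 - 1*(-5))*(I(5*(-4)) - 1) = (1 - 1*(-5))*((1 + 3*(5*(-4))) - 1) = (1 + 5)*((1 + 3*(-20)) - 1) = 6*((1 - 60) - 1) = 6*(-59 - 1) = 6*(-60) = -360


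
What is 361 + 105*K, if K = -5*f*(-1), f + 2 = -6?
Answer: -3839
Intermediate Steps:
f = -8 (f = -2 - 6 = -8)
K = -40 (K = -5*(-8)*(-1) = 40*(-1) = -40)
361 + 105*K = 361 + 105*(-40) = 361 - 4200 = -3839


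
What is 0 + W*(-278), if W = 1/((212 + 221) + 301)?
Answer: -139/367 ≈ -0.37875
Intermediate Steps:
W = 1/734 (W = 1/(433 + 301) = 1/734 ≈ 0.0013624)
0 + W*(-278) = 0 + (1/734)*(-278) = 0 - 139/367 = -139/367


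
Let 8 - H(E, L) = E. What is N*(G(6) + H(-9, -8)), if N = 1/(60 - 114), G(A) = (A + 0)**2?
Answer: -53/54 ≈ -0.98148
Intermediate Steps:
H(E, L) = 8 - E
G(A) = A**2
N = -1/54 (N = 1/(-54) = -1/54 ≈ -0.018519)
N*(G(6) + H(-9, -8)) = -(6**2 + (8 - 1*(-9)))/54 = -(36 + (8 + 9))/54 = -(36 + 17)/54 = -1/54*53 = -53/54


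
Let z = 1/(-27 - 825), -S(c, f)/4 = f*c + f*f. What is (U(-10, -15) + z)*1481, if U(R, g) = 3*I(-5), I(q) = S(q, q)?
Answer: -757088681/852 ≈ -8.8860e+5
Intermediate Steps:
S(c, f) = -4*f² - 4*c*f (S(c, f) = -4*(f*c + f*f) = -4*(c*f + f²) = -4*(f² + c*f) = -4*f² - 4*c*f)
I(q) = -8*q² (I(q) = -4*q*(q + q) = -4*q*2*q = -8*q²)
U(R, g) = -600 (U(R, g) = 3*(-8*(-5)²) = 3*(-8*25) = 3*(-200) = -600)
z = -1/852 (z = 1/(-852) = -1/852 ≈ -0.0011737)
(U(-10, -15) + z)*1481 = (-600 - 1/852)*1481 = -511201/852*1481 = -757088681/852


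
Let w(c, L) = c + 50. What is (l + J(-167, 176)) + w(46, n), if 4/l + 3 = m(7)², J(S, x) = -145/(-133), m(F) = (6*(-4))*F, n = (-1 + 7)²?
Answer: 364418305/3753393 ≈ 97.090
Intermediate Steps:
n = 36 (n = 6² = 36)
m(F) = -24*F
J(S, x) = 145/133 (J(S, x) = -145*(-1/133) = 145/133)
w(c, L) = 50 + c
l = 4/28221 (l = 4/(-3 + (-24*7)²) = 4/(-3 + (-168)²) = 4/(-3 + 28224) = 4/28221 ≈ 0.00014174)
(l + J(-167, 176)) + w(46, n) = (4/28221 + 145/133) + (50 + 46) = 4092577/3753393 + 96 = 364418305/3753393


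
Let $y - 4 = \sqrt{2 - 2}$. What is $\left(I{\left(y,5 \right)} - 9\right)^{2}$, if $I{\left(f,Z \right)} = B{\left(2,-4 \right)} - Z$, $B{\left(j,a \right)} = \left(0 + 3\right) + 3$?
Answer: $64$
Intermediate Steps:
$B{\left(j,a \right)} = 6$ ($B{\left(j,a \right)} = 3 + 3 = 6$)
$y = 4$ ($y = 4 + \sqrt{2 - 2} = 4 + \sqrt{0} = 4 + 0 = 4$)
$I{\left(f,Z \right)} = 6 - Z$
$\left(I{\left(y,5 \right)} - 9\right)^{2} = \left(\left(6 - 5\right) - 9\right)^{2} = \left(1 - 9\right)^{2} = \left(-8\right)^{2} = 64$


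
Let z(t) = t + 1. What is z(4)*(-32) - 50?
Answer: -210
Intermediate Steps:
z(t) = 1 + t
z(4)*(-32) - 50 = (1 + 4)*(-32) - 50 = 5*(-32) - 50 = -160 - 50 = -210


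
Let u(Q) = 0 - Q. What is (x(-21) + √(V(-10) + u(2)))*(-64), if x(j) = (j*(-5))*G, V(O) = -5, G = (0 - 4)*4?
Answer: 107520 - 64*I*√7 ≈ 1.0752e+5 - 169.33*I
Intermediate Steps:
G = -16 (G = -4*4 = -16)
u(Q) = -Q
x(j) = 80*j (x(j) = (j*(-5))*(-16) = -5*j*(-16) = 80*j)
(x(-21) + √(V(-10) + u(2)))*(-64) = (80*(-21) + √(-5 - 1*2))*(-64) = (-1680 + √(-5 - 2))*(-64) = (-1680 + √(-7))*(-64) = (-1680 + I*√7)*(-64) = 107520 - 64*I*√7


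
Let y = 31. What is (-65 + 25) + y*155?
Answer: 4765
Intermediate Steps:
(-65 + 25) + y*155 = (-65 + 25) + 31*155 = -40 + 4805 = 4765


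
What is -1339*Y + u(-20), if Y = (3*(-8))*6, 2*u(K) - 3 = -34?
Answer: 385601/2 ≈ 1.9280e+5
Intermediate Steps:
u(K) = -31/2 (u(K) = 3/2 + (½)*(-34) = 3/2 - 17 = -31/2)
Y = -144 (Y = -24*6 = -144)
-1339*Y + u(-20) = -1339*(-144) - 31/2 = 192816 - 31/2 = 385601/2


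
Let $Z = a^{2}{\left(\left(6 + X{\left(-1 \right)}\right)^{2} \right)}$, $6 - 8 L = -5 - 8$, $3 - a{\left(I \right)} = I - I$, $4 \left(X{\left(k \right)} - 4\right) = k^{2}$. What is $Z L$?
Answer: $\frac{171}{8} \approx 21.375$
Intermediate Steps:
$X{\left(k \right)} = 4 + \frac{k^{2}}{4}$
$a{\left(I \right)} = 3$ ($a{\left(I \right)} = 3 - \left(I - I\right) = 3 - 0 = 3 + 0 = 3$)
$L = \frac{19}{8}$ ($L = \frac{3}{4} - \frac{-5 - 8}{8} = \frac{3}{4} - - \frac{13}{8} = \frac{3}{4} + \frac{13}{8} = \frac{19}{8} \approx 2.375$)
$Z = 9$ ($Z = 3^{2} = 9$)
$Z L = 9 \cdot \frac{19}{8} = \frac{171}{8}$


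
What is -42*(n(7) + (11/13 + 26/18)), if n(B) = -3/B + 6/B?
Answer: -4454/39 ≈ -114.21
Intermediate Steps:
n(B) = 3/B
-42*(n(7) + (11/13 + 26/18)) = -42*(3/7 + (11/13 + 26/18)) = -42*(3*(1/7) + (11*(1/13) + 26*(1/18))) = -42*(3/7 + (11/13 + 13/9)) = -42*(3/7 + 268/117) = -42*2227/819 = -4454/39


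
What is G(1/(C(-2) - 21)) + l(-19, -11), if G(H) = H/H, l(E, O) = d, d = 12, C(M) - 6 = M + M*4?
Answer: 13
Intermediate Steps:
C(M) = 6 + 5*M (C(M) = 6 + (M + M*4) = 6 + (M + 4*M) = 6 + 5*M)
l(E, O) = 12
G(H) = 1
G(1/(C(-2) - 21)) + l(-19, -11) = 1 + 12 = 13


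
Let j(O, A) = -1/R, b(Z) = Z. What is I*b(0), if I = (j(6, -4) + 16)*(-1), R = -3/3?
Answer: 0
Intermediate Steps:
R = -1 (R = -3*⅓ = -1)
j(O, A) = 1 (j(O, A) = -1/(-1) = -1*(-1) = 1)
I = -17 (I = (1 + 16)*(-1) = 17*(-1) = -17)
I*b(0) = -17*0 = 0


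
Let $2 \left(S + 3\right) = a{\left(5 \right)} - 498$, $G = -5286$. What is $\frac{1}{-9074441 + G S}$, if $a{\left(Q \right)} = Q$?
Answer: $- \frac{1}{7755584} \approx -1.2894 \cdot 10^{-7}$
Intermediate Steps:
$S = - \frac{499}{2}$ ($S = -3 + \frac{5 - 498}{2} = -3 + \frac{1}{2} \left(-493\right) = -3 - \frac{493}{2} = - \frac{499}{2} \approx -249.5$)
$\frac{1}{-9074441 + G S} = \frac{1}{-9074441 - -1318857} = \frac{1}{-9074441 + 1318857} = \frac{1}{-7755584} = - \frac{1}{7755584}$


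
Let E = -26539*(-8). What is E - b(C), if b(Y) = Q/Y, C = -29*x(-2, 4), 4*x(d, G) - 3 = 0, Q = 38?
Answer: 18471296/87 ≈ 2.1231e+5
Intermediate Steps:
x(d, G) = ¾ (x(d, G) = ¾ + (¼)*0 = ¾ + 0 = ¾)
E = 212312
C = -87/4 (C = -29*¾ = -87/4 ≈ -21.750)
b(Y) = 38/Y
E - b(C) = 212312 - 38/(-87/4) = 212312 - 38*(-4)/87 = 212312 - 1*(-152/87) = 212312 + 152/87 = 18471296/87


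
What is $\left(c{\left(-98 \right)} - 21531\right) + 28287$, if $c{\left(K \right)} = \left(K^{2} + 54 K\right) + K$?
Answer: $10970$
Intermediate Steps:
$c{\left(K \right)} = K^{2} + 55 K$
$\left(c{\left(-98 \right)} - 21531\right) + 28287 = \left(- 98 \left(55 - 98\right) - 21531\right) + 28287 = \left(\left(-98\right) \left(-43\right) - 21531\right) + 28287 = \left(4214 - 21531\right) + 28287 = -17317 + 28287 = 10970$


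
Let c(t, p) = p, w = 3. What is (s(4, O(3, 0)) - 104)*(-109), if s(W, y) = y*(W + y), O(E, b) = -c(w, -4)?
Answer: 7848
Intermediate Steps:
O(E, b) = 4 (O(E, b) = -1*(-4) = 4)
(s(4, O(3, 0)) - 104)*(-109) = (4*(4 + 4) - 104)*(-109) = (4*8 - 104)*(-109) = (32 - 104)*(-109) = -72*(-109) = 7848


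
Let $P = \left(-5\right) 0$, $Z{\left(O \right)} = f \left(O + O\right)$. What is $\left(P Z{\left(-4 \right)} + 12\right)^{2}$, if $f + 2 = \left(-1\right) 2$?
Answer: $144$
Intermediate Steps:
$f = -4$ ($f = -2 - 2 = -4$)
$Z{\left(O \right)} = - 8 O$ ($Z{\left(O \right)} = - 4 \left(O + O\right) = - 4 \cdot 2 O = - 8 O$)
$P = 0$
$\left(P Z{\left(-4 \right)} + 12\right)^{2} = \left(0 \left(\left(-8\right) \left(-4\right)\right) + 12\right)^{2} = \left(0 \cdot 32 + 12\right)^{2} = \left(0 + 12\right)^{2} = 12^{2} = 144$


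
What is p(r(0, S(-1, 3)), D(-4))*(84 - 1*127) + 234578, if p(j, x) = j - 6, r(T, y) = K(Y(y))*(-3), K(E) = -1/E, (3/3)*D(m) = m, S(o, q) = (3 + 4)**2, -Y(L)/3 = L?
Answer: 11507007/49 ≈ 2.3484e+5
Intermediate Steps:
Y(L) = -3*L
S(o, q) = 49 (S(o, q) = 7**2 = 49)
D(m) = m
r(T, y) = -1/y (r(T, y) = -1/((-3*y))*(-3) = -(-1)/(3*y)*(-3) = (1/(3*y))*(-3) = -1/y)
p(j, x) = -6 + j
p(r(0, S(-1, 3)), D(-4))*(84 - 1*127) + 234578 = (-6 - 1/49)*(84 - 1*127) + 234578 = (-6 - 1*1/49)*(84 - 127) + 234578 = (-6 - 1/49)*(-43) + 234578 = -295/49*(-43) + 234578 = 12685/49 + 234578 = 11507007/49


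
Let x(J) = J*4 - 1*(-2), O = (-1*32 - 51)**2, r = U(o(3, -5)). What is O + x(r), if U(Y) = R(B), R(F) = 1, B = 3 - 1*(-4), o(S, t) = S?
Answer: 6895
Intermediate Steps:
B = 7 (B = 3 + 4 = 7)
U(Y) = 1
r = 1
O = 6889 (O = (-32 - 51)**2 = (-83)**2 = 6889)
x(J) = 2 + 4*J (x(J) = 4*J + 2 = 2 + 4*J)
O + x(r) = 6889 + (2 + 4*1) = 6889 + (2 + 4) = 6889 + 6 = 6895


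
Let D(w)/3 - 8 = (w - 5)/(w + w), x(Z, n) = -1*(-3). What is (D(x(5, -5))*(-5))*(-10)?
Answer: 1150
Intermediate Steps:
x(Z, n) = 3
D(w) = 24 + 3*(-5 + w)/(2*w) (D(w) = 24 + 3*((w - 5)/(w + w)) = 24 + 3*((-5 + w)/((2*w))) = 24 + 3*((-5 + w)*(1/(2*w))) = 24 + 3*((-5 + w)/(2*w)) = 24 + 3*(-5 + w)/(2*w))
(D(x(5, -5))*(-5))*(-10) = (((3/2)*(-5 + 17*3)/3)*(-5))*(-10) = (((3/2)*(1/3)*(-5 + 51))*(-5))*(-10) = (((3/2)*(1/3)*46)*(-5))*(-10) = (23*(-5))*(-10) = -115*(-10) = 1150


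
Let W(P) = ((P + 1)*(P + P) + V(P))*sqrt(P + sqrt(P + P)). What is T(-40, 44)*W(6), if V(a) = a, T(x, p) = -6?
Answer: -540*sqrt(6 + 2*sqrt(3)) ≈ -1661.2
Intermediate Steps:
W(P) = sqrt(P + sqrt(2)*sqrt(P))*(P + 2*P*(1 + P)) (W(P) = ((P + 1)*(P + P) + P)*sqrt(P + sqrt(P + P)) = ((1 + P)*(2*P) + P)*sqrt(P + sqrt(2*P)) = (2*P*(1 + P) + P)*sqrt(P + sqrt(2)*sqrt(P)) = (P + 2*P*(1 + P))*sqrt(P + sqrt(2)*sqrt(P)) = sqrt(P + sqrt(2)*sqrt(P))*(P + 2*P*(1 + P)))
T(-40, 44)*W(6) = -36*sqrt(6 + sqrt(2)*sqrt(6))*(3 + 2*6) = -36*sqrt(6 + 2*sqrt(3))*(3 + 12) = -36*sqrt(6 + 2*sqrt(3))*15 = -540*sqrt(6 + 2*sqrt(3))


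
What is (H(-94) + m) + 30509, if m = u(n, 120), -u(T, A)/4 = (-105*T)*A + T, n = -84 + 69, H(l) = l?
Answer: -725525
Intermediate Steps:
n = -15
u(T, A) = -4*T + 420*A*T (u(T, A) = -4*((-105*T)*A + T) = -4*(-105*A*T + T) = -4*(T - 105*A*T) = -4*T + 420*A*T)
m = -755940 (m = 4*(-15)*(-1 + 105*120) = 4*(-15)*(-1 + 12600) = 4*(-15)*12599 = -755940)
(H(-94) + m) + 30509 = (-94 - 755940) + 30509 = -756034 + 30509 = -725525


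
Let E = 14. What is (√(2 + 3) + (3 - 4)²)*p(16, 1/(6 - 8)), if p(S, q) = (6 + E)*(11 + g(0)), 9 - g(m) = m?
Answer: 400 + 400*√5 ≈ 1294.4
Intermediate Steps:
g(m) = 9 - m
p(S, q) = 400 (p(S, q) = (6 + 14)*(11 + (9 - 1*0)) = 20*(11 + (9 + 0)) = 20*(11 + 9) = 20*20 = 400)
(√(2 + 3) + (3 - 4)²)*p(16, 1/(6 - 8)) = (√(2 + 3) + (3 - 4)²)*400 = (√5 + (-1)²)*400 = (√5 + 1)*400 = (1 + √5)*400 = 400 + 400*√5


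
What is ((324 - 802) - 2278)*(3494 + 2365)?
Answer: -16147404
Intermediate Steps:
((324 - 802) - 2278)*(3494 + 2365) = (-478 - 2278)*5859 = -2756*5859 = -16147404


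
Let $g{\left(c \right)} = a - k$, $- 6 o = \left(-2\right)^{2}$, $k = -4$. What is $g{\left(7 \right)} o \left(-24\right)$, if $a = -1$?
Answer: $48$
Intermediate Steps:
$o = - \frac{2}{3}$ ($o = - \frac{\left(-2\right)^{2}}{6} = \left(- \frac{1}{6}\right) 4 = - \frac{2}{3} \approx -0.66667$)
$g{\left(c \right)} = 3$ ($g{\left(c \right)} = -1 - -4 = -1 + 4 = 3$)
$g{\left(7 \right)} o \left(-24\right) = 3 \left(- \frac{2}{3}\right) \left(-24\right) = \left(-2\right) \left(-24\right) = 48$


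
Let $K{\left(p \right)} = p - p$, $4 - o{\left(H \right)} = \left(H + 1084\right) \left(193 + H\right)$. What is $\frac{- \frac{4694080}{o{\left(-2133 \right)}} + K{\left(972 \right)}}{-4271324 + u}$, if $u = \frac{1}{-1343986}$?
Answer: $- \frac{78859722536}{146030522206526163} \approx -5.4002 \cdot 10^{-7}$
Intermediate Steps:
$u = - \frac{1}{1343986} \approx -7.4406 \cdot 10^{-7}$
$o{\left(H \right)} = 4 - \left(193 + H\right) \left(1084 + H\right)$ ($o{\left(H \right)} = 4 - \left(H + 1084\right) \left(193 + H\right) = 4 - \left(1084 + H\right) \left(193 + H\right) = 4 - \left(193 + H\right) \left(1084 + H\right)$)
$K{\left(p \right)} = 0$
$\frac{- \frac{4694080}{o{\left(-2133 \right)}} + K{\left(972 \right)}}{-4271324 + u} = \frac{- \frac{4694080}{-209208 - \left(-2133\right)^{2} - -2723841} + 0}{-4271324 - \frac{1}{1343986}} = \frac{- \frac{4694080}{-209208 - 4549689 + 2723841} + 0}{- \frac{5740599657465}{1343986}} = \left(- \frac{4694080}{-209208 - 4549689 + 2723841} + 0\right) \left(- \frac{1343986}{5740599657465}\right) = \left(- \frac{4694080}{-2035056} + 0\right) \left(- \frac{1343986}{5740599657465}\right) = \left(\left(-4694080\right) \left(- \frac{1}{2035056}\right) + 0\right) \left(- \frac{1343986}{5740599657465}\right) = \left(\frac{293380}{127191} + 0\right) \left(- \frac{1343986}{5740599657465}\right) = \frac{293380}{127191} \left(- \frac{1343986}{5740599657465}\right) = - \frac{78859722536}{146030522206526163}$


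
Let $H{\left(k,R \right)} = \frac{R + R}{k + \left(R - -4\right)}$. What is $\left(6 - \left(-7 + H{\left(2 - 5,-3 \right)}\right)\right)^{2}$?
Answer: $100$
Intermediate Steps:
$H{\left(k,R \right)} = \frac{2 R}{4 + R + k}$ ($H{\left(k,R \right)} = \frac{2 R}{k + \left(R + 4\right)} = \frac{2 R}{k + \left(4 + R\right)} = \frac{2 R}{4 + R + k}$)
$\left(6 - \left(-7 + H{\left(2 - 5,-3 \right)}\right)\right)^{2} = \left(6 + \left(7 - 2 \left(-3\right) \frac{1}{4 - 3 + \left(2 - 5\right)}\right)\right)^{2} = \left(6 + \left(7 - 2 \left(-3\right) \frac{1}{4 - 3 - 3}\right)\right)^{2} = \left(6 + \left(7 - 2 \left(-3\right) \frac{1}{-2}\right)\right)^{2} = \left(6 + \left(7 - 2 \left(-3\right) \left(- \frac{1}{2}\right)\right)\right)^{2} = \left(6 + \left(7 - 3\right)\right)^{2} = \left(6 + 4\right)^{2} = 10^{2} = 100$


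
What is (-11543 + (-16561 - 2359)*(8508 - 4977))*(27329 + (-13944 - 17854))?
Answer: 298609923547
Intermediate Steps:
(-11543 + (-16561 - 2359)*(8508 - 4977))*(27329 + (-13944 - 17854)) = (-11543 - 18920*3531)*(27329 - 31798) = (-11543 - 66806520)*(-4469) = -66818063*(-4469) = 298609923547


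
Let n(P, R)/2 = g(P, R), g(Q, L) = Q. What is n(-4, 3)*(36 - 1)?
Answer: -280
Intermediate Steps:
n(P, R) = 2*P
n(-4, 3)*(36 - 1) = (2*(-4))*(36 - 1) = -8*35 = -280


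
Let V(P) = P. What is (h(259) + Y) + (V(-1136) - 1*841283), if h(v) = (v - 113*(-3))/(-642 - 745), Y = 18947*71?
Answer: 697407968/1387 ≈ 5.0282e+5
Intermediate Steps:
Y = 1345237
h(v) = -339/1387 - v/1387 (h(v) = (v + 339)/(-1387) = (339 + v)*(-1/1387) = -339/1387 - v/1387)
(h(259) + Y) + (V(-1136) - 1*841283) = ((-339/1387 - 1/1387*259) + 1345237) + (-1136 - 1*841283) = ((-339/1387 - 259/1387) + 1345237) + (-1136 - 841283) = (-598/1387 + 1345237) - 842419 = 1865843121/1387 - 842419 = 697407968/1387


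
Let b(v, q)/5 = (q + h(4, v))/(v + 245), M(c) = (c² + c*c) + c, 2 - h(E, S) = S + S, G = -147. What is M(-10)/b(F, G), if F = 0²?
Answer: -1862/29 ≈ -64.207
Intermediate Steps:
h(E, S) = 2 - 2*S (h(E, S) = 2 - (S + S) = 2 - 2*S)
F = 0
M(c) = c + 2*c² (M(c) = (c² + c²) + c = 2*c² + c = c + 2*c²)
b(v, q) = 5*(2 + q - 2*v)/(245 + v) (b(v, q) = 5*((q + (2 - 2*v))/(v + 245)) = 5*((2 + q - 2*v)/(245 + v)) = 5*(2 + q - 2*v)/(245 + v))
M(-10)/b(F, G) = (-10*(1 + 2*(-10)))/((5*(2 - 147 - 2*0)/(245 + 0))) = (-10*(1 - 20))/((5*(2 - 147 + 0)/245)) = (-10*(-19))/((5*(1/245)*(-145))) = 190/(-145/49) = 190*(-49/145) = -1862/29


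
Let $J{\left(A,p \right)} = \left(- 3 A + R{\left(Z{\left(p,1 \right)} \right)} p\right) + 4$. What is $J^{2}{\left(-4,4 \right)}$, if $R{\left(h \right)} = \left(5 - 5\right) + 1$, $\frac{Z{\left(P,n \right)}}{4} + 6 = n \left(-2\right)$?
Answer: $400$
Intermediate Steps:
$Z{\left(P,n \right)} = -24 - 8 n$ ($Z{\left(P,n \right)} = -24 + 4 n \left(-2\right) = -24 + 4 \left(- 2 n\right) = -24 - 8 n$)
$R{\left(h \right)} = 1$ ($R{\left(h \right)} = 0 + 1 = 1$)
$J{\left(A,p \right)} = 4 + p - 3 A$ ($J{\left(A,p \right)} = \left(- 3 A + 1 p\right) + 4 = \left(- 3 A + p\right) + 4 = \left(p - 3 A\right) + 4 = 4 + p - 3 A$)
$J^{2}{\left(-4,4 \right)} = \left(4 + 4 - -12\right)^{2} = \left(4 + 4 + 12\right)^{2} = 20^{2} = 400$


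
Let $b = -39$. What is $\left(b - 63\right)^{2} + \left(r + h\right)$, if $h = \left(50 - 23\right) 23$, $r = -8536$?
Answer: $2489$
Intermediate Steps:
$h = 621$ ($h = 27 \cdot 23 = 621$)
$\left(b - 63\right)^{2} + \left(r + h\right) = \left(-39 - 63\right)^{2} + \left(-8536 + 621\right) = \left(-102\right)^{2} - 7915 = 10404 - 7915 = 2489$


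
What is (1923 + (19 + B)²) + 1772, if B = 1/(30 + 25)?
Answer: 12271491/3025 ≈ 4056.7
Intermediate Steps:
B = 1/55 ≈ 0.018182
(1923 + (19 + B)²) + 1772 = (1923 + (19 + 1/55)²) + 1772 = (1923 + (1046/55)²) + 1772 = (1923 + 1094116/3025) + 1772 = 6911191/3025 + 1772 = 12271491/3025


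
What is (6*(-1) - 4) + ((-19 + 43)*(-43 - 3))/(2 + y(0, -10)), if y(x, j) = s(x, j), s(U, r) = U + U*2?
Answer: -562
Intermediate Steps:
s(U, r) = 3*U (s(U, r) = U + 2*U = 3*U)
y(x, j) = 3*x
(6*(-1) - 4) + ((-19 + 43)*(-43 - 3))/(2 + y(0, -10)) = (6*(-1) - 4) + ((-19 + 43)*(-43 - 3))/(2 + 3*0) = (-6 - 4) + (24*(-46))/(2 + 0) = -10 - 1104/2 = -10 + (1/2)*(-1104) = -10 - 552 = -562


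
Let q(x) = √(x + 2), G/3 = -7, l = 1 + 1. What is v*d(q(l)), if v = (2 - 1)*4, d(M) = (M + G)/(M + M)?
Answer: -19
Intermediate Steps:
l = 2
G = -21 (G = 3*(-7) = -21)
q(x) = √(2 + x)
d(M) = (-21 + M)/(2*M) (d(M) = (M - 21)/(M + M) = (-21 + M)/((2*M)) = (-21 + M)*(1/(2*M)) = (-21 + M)/(2*M))
v = 4 (v = 1*4 = 4)
v*d(q(l)) = 4*((-21 + √(2 + 2))/(2*(√(2 + 2)))) = 4*((-21 + √4)/(2*(√4))) = 4*((½)*(-21 + 2)/2) = 4*((½)*(½)*(-19)) = 4*(-19/4) = -19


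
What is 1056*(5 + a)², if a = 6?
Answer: 127776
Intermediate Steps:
1056*(5 + a)² = 1056*(5 + 6)² = 1056*11² = 1056*121 = 127776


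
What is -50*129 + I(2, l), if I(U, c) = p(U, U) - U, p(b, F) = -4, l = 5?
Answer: -6456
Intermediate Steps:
I(U, c) = -4 - U
-50*129 + I(2, l) = -50*129 + (-4 - 1*2) = -6450 + (-4 - 2) = -6450 - 6 = -6456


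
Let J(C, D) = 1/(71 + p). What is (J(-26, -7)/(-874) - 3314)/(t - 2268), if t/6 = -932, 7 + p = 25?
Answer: 51556561/122279592 ≈ 0.42163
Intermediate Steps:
p = 18 (p = -7 + 25 = 18)
t = -5592 (t = 6*(-932) = -5592)
J(C, D) = 1/89 (J(C, D) = 1/(71 + 18) = 1/89)
(J(-26, -7)/(-874) - 3314)/(t - 2268) = ((1/89)/(-874) - 3314)/(-5592 - 2268) = ((1/89)*(-1/874) - 3314)/(-7860) = (-1/77786 - 3314)*(-1/7860) = -257782805/77786*(-1/7860) = 51556561/122279592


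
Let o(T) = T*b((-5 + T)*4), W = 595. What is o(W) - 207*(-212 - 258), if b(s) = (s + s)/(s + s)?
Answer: 97885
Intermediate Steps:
b(s) = 1 (b(s) = (2*s)/((2*s)) = (2*s)*(1/(2*s)) = 1)
o(T) = T (o(T) = T*1 = T)
o(W) - 207*(-212 - 258) = 595 - 207*(-212 - 258) = 595 - 207*(-470) = 595 + 97290 = 97885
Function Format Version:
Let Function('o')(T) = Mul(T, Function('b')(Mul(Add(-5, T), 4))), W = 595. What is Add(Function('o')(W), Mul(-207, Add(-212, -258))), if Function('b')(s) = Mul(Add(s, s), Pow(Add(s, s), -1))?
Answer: 97885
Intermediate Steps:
Function('b')(s) = 1 (Function('b')(s) = Mul(Mul(2, s), Pow(Mul(2, s), -1)) = Mul(Mul(2, s), Mul(Rational(1, 2), Pow(s, -1))) = 1)
Function('o')(T) = T (Function('o')(T) = Mul(T, 1) = T)
Add(Function('o')(W), Mul(-207, Add(-212, -258))) = Add(595, Mul(-207, Add(-212, -258))) = Add(595, Mul(-207, -470)) = Add(595, 97290) = 97885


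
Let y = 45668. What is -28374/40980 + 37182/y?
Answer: 4748636/38989055 ≈ 0.12179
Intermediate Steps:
-28374/40980 + 37182/y = -28374/40980 + 37182/45668 = -28374*1/40980 + 37182*(1/45668) = -4729/6830 + 18591/22834 = 4748636/38989055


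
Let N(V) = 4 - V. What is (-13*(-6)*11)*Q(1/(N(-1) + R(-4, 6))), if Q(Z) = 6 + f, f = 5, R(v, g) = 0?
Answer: 9438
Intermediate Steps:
Q(Z) = 11 (Q(Z) = 6 + 5 = 11)
(-13*(-6)*11)*Q(1/(N(-1) + R(-4, 6))) = (-13*(-6)*11)*11 = (78*11)*11 = 858*11 = 9438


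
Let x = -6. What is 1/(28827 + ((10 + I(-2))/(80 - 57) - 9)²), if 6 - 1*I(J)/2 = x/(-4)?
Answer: 529/15284827 ≈ 3.4609e-5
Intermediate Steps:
I(J) = 9 (I(J) = 12 - (-12)/(-4) = 12 - (-12)*(-1)/4 = 12 - 2*3/2 = 12 - 3 = 9)
1/(28827 + ((10 + I(-2))/(80 - 57) - 9)²) = 1/(28827 + ((10 + 9)/(80 - 57) - 9)²) = 1/(28827 + (19/23 - 9)²) = 1/(28827 + (-188/23)²) = 1/(28827 + 35344/529) = 1/(15284827/529) = 529/15284827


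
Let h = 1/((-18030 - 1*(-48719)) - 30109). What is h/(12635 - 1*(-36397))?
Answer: 1/28438560 ≈ 3.5164e-8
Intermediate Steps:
h = 1/580 (h = 1/((-18030 + 48719) - 30109) = 1/(30689 - 30109) = 1/580 ≈ 0.0017241)
h/(12635 - 1*(-36397)) = 1/(580*(12635 - 1*(-36397))) = 1/(580*(12635 + 36397)) = (1/580)/49032 = (1/580)*(1/49032) = 1/28438560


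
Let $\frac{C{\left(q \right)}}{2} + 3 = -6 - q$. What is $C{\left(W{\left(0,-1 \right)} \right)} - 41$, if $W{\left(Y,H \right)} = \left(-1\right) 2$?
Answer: $-55$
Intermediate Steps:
$W{\left(Y,H \right)} = -2$
$C{\left(q \right)} = -18 - 2 q$ ($C{\left(q \right)} = -6 + 2 \left(-6 - q\right) = -6 - \left(12 + 2 q\right) = -18 - 2 q$)
$C{\left(W{\left(0,-1 \right)} \right)} - 41 = \left(-18 - -4\right) - 41 = \left(-18 + 4\right) - 41 = -14 - 41 = -55$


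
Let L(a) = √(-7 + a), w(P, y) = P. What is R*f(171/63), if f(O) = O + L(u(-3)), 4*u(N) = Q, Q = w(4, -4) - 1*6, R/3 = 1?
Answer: 57/7 + 3*I*√30/2 ≈ 8.1429 + 8.2158*I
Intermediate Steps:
R = 3 (R = 3*1 = 3)
Q = -2 (Q = 4 - 1*6 = 4 - 6 = -2)
u(N) = -½ (u(N) = (¼)*(-2) = -½)
f(O) = O + I*√30/2 (f(O) = O + √(-7 - ½) = O + √(-15/2) = O + I*√30/2)
R*f(171/63) = 3*(171/63 + I*√30/2) = 3*(171*(1/63) + I*√30/2) = 3*(19/7 + I*√30/2) = 57/7 + 3*I*√30/2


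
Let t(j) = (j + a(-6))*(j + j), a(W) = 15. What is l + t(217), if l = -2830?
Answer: 97858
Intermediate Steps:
t(j) = 2*j*(15 + j) (t(j) = (j + 15)*(j + j) = (15 + j)*(2*j) = 2*j*(15 + j))
l + t(217) = -2830 + 2*217*(15 + 217) = -2830 + 2*217*232 = -2830 + 100688 = 97858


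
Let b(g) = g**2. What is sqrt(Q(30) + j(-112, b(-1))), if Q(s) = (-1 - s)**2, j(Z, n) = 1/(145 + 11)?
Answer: sqrt(5846763)/78 ≈ 31.000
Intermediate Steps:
j(Z, n) = 1/156
sqrt(Q(30) + j(-112, b(-1))) = sqrt((1 + 30)**2 + 1/156) = sqrt(31**2 + 1/156) = sqrt(961 + 1/156) = sqrt(149917/156) = sqrt(5846763)/78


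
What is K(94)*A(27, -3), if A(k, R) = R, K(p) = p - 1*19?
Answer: -225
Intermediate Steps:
K(p) = -19 + p (K(p) = p - 19 = -19 + p)
K(94)*A(27, -3) = (-19 + 94)*(-3) = 75*(-3) = -225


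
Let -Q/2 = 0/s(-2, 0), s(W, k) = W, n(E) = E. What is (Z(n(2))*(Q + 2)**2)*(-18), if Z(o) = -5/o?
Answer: 180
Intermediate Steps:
Q = 0 (Q = -0/(-2) = -0*(-1)/2 = -2*0 = 0)
(Z(n(2))*(Q + 2)**2)*(-18) = ((-5/2)*(0 + 2)**2)*(-18) = (-5*1/2*2**2)*(-18) = -5/2*4*(-18) = -10*(-18) = 180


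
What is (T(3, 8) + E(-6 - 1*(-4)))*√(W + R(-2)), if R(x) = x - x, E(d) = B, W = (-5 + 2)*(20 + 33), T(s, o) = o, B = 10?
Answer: 18*I*√159 ≈ 226.97*I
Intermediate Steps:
W = -159 (W = -3*53 = -159)
E(d) = 10
R(x) = 0
(T(3, 8) + E(-6 - 1*(-4)))*√(W + R(-2)) = (8 + 10)*√(-159 + 0) = 18*√(-159) = 18*(I*√159) = 18*I*√159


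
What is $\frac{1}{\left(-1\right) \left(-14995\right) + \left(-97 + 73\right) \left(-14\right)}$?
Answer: $\frac{1}{15331} \approx 6.5227 \cdot 10^{-5}$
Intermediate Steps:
$\frac{1}{\left(-1\right) \left(-14995\right) + \left(-97 + 73\right) \left(-14\right)} = \frac{1}{14995 - -336} = \frac{1}{14995 + 336} = \frac{1}{15331}$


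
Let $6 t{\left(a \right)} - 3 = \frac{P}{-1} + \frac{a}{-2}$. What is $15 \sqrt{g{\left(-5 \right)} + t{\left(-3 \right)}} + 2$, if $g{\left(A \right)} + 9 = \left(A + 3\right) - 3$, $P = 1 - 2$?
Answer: $2 + \frac{5 i \sqrt{471}}{2} \approx 2.0 + 54.256 i$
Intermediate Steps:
$P = -1$ ($P = 1 - 2 = -1$)
$g{\left(A \right)} = -9 + A$ ($g{\left(A \right)} = -9 + \left(\left(A + 3\right) - 3\right) = -9 + \left(\left(3 + A\right) - 3\right) = -9 + A$)
$t{\left(a \right)} = \frac{2}{3} - \frac{a}{12}$ ($t{\left(a \right)} = \frac{1}{2} + \frac{- \frac{1}{-1} + \frac{a}{-2}}{6} = \frac{1}{2} + \frac{\left(-1\right) \left(-1\right) + a \left(- \frac{1}{2}\right)}{6} = \frac{1}{2} + \frac{1 - \frac{a}{2}}{6} = \frac{1}{2} - \left(- \frac{1}{6} + \frac{a}{12}\right) = \frac{2}{3} - \frac{a}{12}$)
$15 \sqrt{g{\left(-5 \right)} + t{\left(-3 \right)}} + 2 = 15 \sqrt{\left(-9 - 5\right) + \left(\frac{2}{3} - - \frac{1}{4}\right)} + 2 = 15 \sqrt{-14 + \left(\frac{2}{3} + \frac{1}{4}\right)} + 2 = 15 \sqrt{-14 + \frac{11}{12}} + 2 = 15 \sqrt{- \frac{157}{12}} + 2 = 15 \frac{i \sqrt{471}}{6} + 2 = \frac{5 i \sqrt{471}}{2} + 2 = 2 + \frac{5 i \sqrt{471}}{2}$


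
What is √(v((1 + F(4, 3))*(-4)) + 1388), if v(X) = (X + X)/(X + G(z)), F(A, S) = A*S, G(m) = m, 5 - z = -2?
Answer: 2*√78205/15 ≈ 37.287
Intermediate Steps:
z = 7 (z = 5 - 1*(-2) = 5 + 2 = 7)
v(X) = 2*X/(7 + X) (v(X) = (X + X)/(X + 7) = (2*X)/(7 + X) = 2*X/(7 + X))
√(v((1 + F(4, 3))*(-4)) + 1388) = √(2*((1 + 4*3)*(-4))/(7 + (1 + 4*3)*(-4)) + 1388) = √(2*((1 + 12)*(-4))/(7 + (1 + 12)*(-4)) + 1388) = √(2*(13*(-4))/(7 + 13*(-4)) + 1388) = √(2*(-52)/(7 - 52) + 1388) = √(2*(-52)/(-45) + 1388) = √(2*(-52)*(-1/45) + 1388) = √(104/45 + 1388) = √(62564/45) = 2*√78205/15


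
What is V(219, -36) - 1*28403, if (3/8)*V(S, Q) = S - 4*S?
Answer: -30155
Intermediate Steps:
V(S, Q) = -8*S (V(S, Q) = 8*(S - 4*S)/3 = 8*(-3*S)/3 = -8*S)
V(219, -36) - 1*28403 = -8*219 - 1*28403 = -1752 - 28403 = -30155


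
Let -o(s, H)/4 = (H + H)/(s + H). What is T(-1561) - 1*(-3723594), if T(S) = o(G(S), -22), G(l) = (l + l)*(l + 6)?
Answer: 1129805444303/303418 ≈ 3.7236e+6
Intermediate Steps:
G(l) = 2*l*(6 + l) (G(l) = (2*l)*(6 + l) = 2*l*(6 + l))
o(s, H) = -8*H/(H + s) (o(s, H) = -4*(H + H)/(s + H) = -4*2*H/(H + s) = -8*H/(H + s))
T(S) = 176/(-22 + 2*S*(6 + S)) (T(S) = -8*(-22)/(-22 + 2*S*(6 + S)) = 176/(-22 + 2*S*(6 + S)))
T(-1561) - 1*(-3723594) = 88/(-11 - 1561*(6 - 1561)) - 1*(-3723594) = 88/(-11 - 1561*(-1555)) + 3723594 = 88/(-11 + 2427355) + 3723594 = 88/2427344 + 3723594 = 88*(1/2427344) + 3723594 = 11/303418 + 3723594 = 1129805444303/303418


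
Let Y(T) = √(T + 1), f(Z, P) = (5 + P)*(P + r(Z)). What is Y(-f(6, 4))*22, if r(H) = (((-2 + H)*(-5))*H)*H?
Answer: 22*√6445 ≈ 1766.2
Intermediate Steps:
r(H) = H²*(10 - 5*H) (r(H) = ((10 - 5*H)*H)*H = (H*(10 - 5*H))*H = H²*(10 - 5*H))
f(Z, P) = (5 + P)*(P + 5*Z²*(2 - Z))
Y(T) = √(1 + T)
Y(-f(6, 4))*22 = √(1 - (4² + 5*4 + 25*6²*(2 - 1*6) - 5*4*6²*(-2 + 6)))*22 = √(1 - (16 + 20 + 25*36*(2 - 6) - 5*4*36*4))*22 = √(1 - (16 + 20 + 25*36*(-4) - 2880))*22 = √(1 - (16 + 20 - 3600 - 2880))*22 = √(1 - 1*(-6444))*22 = √(1 + 6444)*22 = √6445*22 = 22*√6445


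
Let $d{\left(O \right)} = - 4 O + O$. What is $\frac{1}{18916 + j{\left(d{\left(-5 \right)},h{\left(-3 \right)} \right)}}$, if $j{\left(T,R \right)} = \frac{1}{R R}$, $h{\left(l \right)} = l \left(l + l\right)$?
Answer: $\frac{324}{6128785} \approx 5.2865 \cdot 10^{-5}$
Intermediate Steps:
$d{\left(O \right)} = - 3 O$
$h{\left(l \right)} = 2 l^{2}$ ($h{\left(l \right)} = l 2 l = 2 l^{2}$)
$j{\left(T,R \right)} = \frac{1}{R^{2}}$
$\frac{1}{18916 + j{\left(d{\left(-5 \right)},h{\left(-3 \right)} \right)}} = \frac{1}{18916 + \frac{1}{324}} = \frac{1}{\frac{6128785}{324}} = \frac{324}{6128785}$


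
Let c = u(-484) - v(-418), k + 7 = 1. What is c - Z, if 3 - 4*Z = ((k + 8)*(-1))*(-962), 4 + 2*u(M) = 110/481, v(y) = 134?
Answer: 662557/1924 ≈ 344.36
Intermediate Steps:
k = -6 (k = -7 + 1 = -6)
u(M) = -907/481 (u(M) = -2 + (110/481)/2 = -2 + (110*(1/481))/2 = -2 + (1/2)*(110/481) = -2 + 55/481 = -907/481)
c = -65361/481 (c = -907/481 - 1*134 = -907/481 - 134 = -65361/481 ≈ -135.89)
Z = -1921/4 (Z = 3/4 - (-6 + 8)*(-1)*(-962)/4 = 3/4 - 2*(-1)*(-962)/4 = 3/4 - (-1)*(-962)/2 = 3/4 - 1/4*1924 = 3/4 - 481 = -1921/4 ≈ -480.25)
c - Z = -65361/481 - 1*(-1921/4) = -65361/481 + 1921/4 = 662557/1924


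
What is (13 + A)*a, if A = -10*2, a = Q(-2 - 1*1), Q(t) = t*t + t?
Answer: -42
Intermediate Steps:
Q(t) = t + t² (Q(t) = t² + t = t + t²)
a = 6 (a = (-2 - 1*1)*(1 + (-2 - 1*1)) = (-2 - 1)*(1 + (-2 - 1)) = -3*(1 - 3) = -3*(-2) = 6)
A = -20
(13 + A)*a = (13 - 20)*6 = -7*6 = -42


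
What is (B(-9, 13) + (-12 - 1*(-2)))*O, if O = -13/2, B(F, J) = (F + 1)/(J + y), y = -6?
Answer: 507/7 ≈ 72.429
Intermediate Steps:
B(F, J) = (1 + F)/(-6 + J) (B(F, J) = (F + 1)/(J - 6) = (1 + F)/(-6 + J))
O = -13/2 (O = -13*½ = -13/2 ≈ -6.5000)
(B(-9, 13) + (-12 - 1*(-2)))*O = ((1 - 9)/(-6 + 13) + (-12 - 1*(-2)))*(-13/2) = (-8/7 + (-12 + 2))*(-13/2) = ((⅐)*(-8) - 10)*(-13/2) = (-8/7 - 10)*(-13/2) = -78/7*(-13/2) = 507/7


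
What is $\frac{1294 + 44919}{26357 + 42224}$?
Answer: $\frac{46213}{68581} \approx 0.67385$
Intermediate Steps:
$\frac{1294 + 44919}{26357 + 42224} = \frac{46213}{68581}$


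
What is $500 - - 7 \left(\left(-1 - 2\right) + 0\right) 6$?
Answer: $374$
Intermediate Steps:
$500 - - 7 \left(\left(-1 - 2\right) + 0\right) 6 = 500 - - 7 \left(-3 + 0\right) 6 = 500 - \left(-7\right) \left(-3\right) 6 = 500 - 21 \cdot 6 = 500 - 126 = 374$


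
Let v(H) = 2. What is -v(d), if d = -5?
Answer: -2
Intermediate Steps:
-v(d) = -1*2 = -2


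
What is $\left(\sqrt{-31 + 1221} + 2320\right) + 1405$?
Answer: $3725 + \sqrt{1190} \approx 3759.5$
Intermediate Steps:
$\left(\sqrt{-31 + 1221} + 2320\right) + 1405 = \left(\sqrt{1190} + 2320\right) + 1405 = \left(2320 + \sqrt{1190}\right) + 1405 = 3725 + \sqrt{1190}$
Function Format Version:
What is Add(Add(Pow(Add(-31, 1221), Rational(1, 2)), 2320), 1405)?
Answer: Add(3725, Pow(1190, Rational(1, 2))) ≈ 3759.5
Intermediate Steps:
Add(Add(Pow(Add(-31, 1221), Rational(1, 2)), 2320), 1405) = Add(Add(Pow(1190, Rational(1, 2)), 2320), 1405) = Add(Add(2320, Pow(1190, Rational(1, 2))), 1405) = Add(3725, Pow(1190, Rational(1, 2)))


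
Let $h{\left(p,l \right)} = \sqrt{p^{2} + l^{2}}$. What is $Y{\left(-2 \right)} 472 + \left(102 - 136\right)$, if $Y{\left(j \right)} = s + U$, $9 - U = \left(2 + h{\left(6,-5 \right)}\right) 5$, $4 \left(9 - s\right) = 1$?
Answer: $3624 - 2360 \sqrt{61} \approx -14808.0$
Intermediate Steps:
$h{\left(p,l \right)} = \sqrt{l^{2} + p^{2}}$
$s = \frac{35}{4}$ ($s = 9 - \frac{1}{4} = \frac{35}{4} \approx 8.75$)
$U = -1 - 5 \sqrt{61}$ ($U = 9 - \left(2 + \sqrt{\left(-5\right)^{2} + 6^{2}}\right) 5 = 9 - \left(2 + \sqrt{25 + 36}\right) 5 = 9 - \left(2 + \sqrt{61}\right) 5 = 9 - \left(10 + 5 \sqrt{61}\right) = -1 - 5 \sqrt{61} \approx -40.051$)
$Y{\left(j \right)} = \frac{31}{4} - 5 \sqrt{61}$ ($Y{\left(j \right)} = \frac{35}{4} - \left(1 + 5 \sqrt{61}\right) = \frac{31}{4} - 5 \sqrt{61}$)
$Y{\left(-2 \right)} 472 + \left(102 - 136\right) = \left(\frac{31}{4} - 5 \sqrt{61}\right) 472 + \left(102 - 136\right) = \left(3658 - 2360 \sqrt{61}\right) + \left(102 - 136\right) = \left(3658 - 2360 \sqrt{61}\right) - 34 = 3624 - 2360 \sqrt{61}$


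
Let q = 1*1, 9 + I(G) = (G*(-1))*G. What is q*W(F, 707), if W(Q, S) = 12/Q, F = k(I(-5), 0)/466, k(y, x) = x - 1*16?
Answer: -699/2 ≈ -349.50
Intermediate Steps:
I(G) = -9 - G**2 (I(G) = -9 + (G*(-1))*G = -9 + (-G)*G = -9 - G**2)
q = 1
k(y, x) = -16 + x (k(y, x) = x - 16 = -16 + x)
F = -8/233 (F = (-16 + 0)/466 = -16*1/466 = -8/233 ≈ -0.034335)
q*W(F, 707) = 1*(12/(-8/233)) = 1*(12*(-233/8)) = 1*(-699/2) = -699/2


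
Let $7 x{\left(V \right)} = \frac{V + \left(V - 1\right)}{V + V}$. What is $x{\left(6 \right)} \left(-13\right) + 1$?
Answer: $- \frac{59}{84} \approx -0.70238$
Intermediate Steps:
$x{\left(V \right)} = \frac{-1 + 2 V}{14 V}$ ($x{\left(V \right)} = \frac{\left(V + \left(V - 1\right)\right) \frac{1}{V + V}}{7} = \frac{\left(V + \left(V - 1\right)\right) \frac{1}{2 V}}{7} = \frac{\left(V + \left(-1 + V\right)\right) \frac{1}{2 V}}{7} = \frac{\left(-1 + 2 V\right) \frac{1}{2 V}}{7} = \frac{\frac{1}{2} \frac{1}{V} \left(-1 + 2 V\right)}{7} = \frac{-1 + 2 V}{14 V}$)
$x{\left(6 \right)} \left(-13\right) + 1 = \frac{-1 + 2 \cdot 6}{14 \cdot 6} \left(-13\right) + 1 = \frac{1}{14} \cdot \frac{1}{6} \left(-1 + 12\right) \left(-13\right) + 1 = \frac{1}{14} \cdot \frac{1}{6} \cdot 11 \left(-13\right) + 1 = \frac{11}{84} \left(-13\right) + 1 = - \frac{143}{84} + 1 = - \frac{59}{84}$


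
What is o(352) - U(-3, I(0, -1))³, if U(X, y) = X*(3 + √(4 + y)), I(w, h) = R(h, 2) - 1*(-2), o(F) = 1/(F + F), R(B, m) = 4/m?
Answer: 1881793/704 + 1890*√2 ≈ 5345.9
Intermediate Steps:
o(F) = 1/(2*F)
I(w, h) = 4 (I(w, h) = 4/2 - 1*(-2) = 4*(½) + 2 = 2 + 2 = 4)
o(352) - U(-3, I(0, -1))³ = (½)/352 - (-3*(3 + √(4 + 4)))³ = (½)*(1/352) - (-3*(3 + √8))³ = 1/704 - (-3*(3 + 2*√2))³ = 1/704 - (-9 - 6*√2)³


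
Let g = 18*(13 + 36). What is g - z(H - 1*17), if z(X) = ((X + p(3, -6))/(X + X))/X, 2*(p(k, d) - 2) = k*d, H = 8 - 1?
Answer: 176417/200 ≈ 882.08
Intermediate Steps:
H = 7
p(k, d) = 2 + d*k/2 (p(k, d) = 2 + (k*d)/2 = 2 + (d*k)/2 = 2 + d*k/2)
g = 882 (g = 18*49 = 882)
z(X) = (-7 + X)/(2*X²) (z(X) = ((X + (2 + (½)*(-6)*3))/(X + X))/X = ((X + (2 - 9))/((2*X)))/X = ((X - 7)*(1/(2*X)))/X = ((-7 + X)*(1/(2*X)))/X = ((-7 + X)/(2*X))/X = (-7 + X)/(2*X²))
g - z(H - 1*17) = 882 - (-7 + (7 - 1*17))/(2*(7 - 1*17)²) = 882 - (-7 + (7 - 17))/(2*(7 - 17)²) = 882 - (-7 - 10)/(2*(-10)²) = 882 - (-17)/(2*100) = 882 - 1*(-17/200) = 882 + 17/200 = 176417/200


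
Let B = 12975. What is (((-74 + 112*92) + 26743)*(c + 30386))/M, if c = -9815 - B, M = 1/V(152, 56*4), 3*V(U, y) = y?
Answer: 20969902464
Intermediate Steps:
V(U, y) = y/3
M = 3/224 (M = 1/((56*4)/3) = 1/((⅓)*224) = 1/(224/3) = 3/224 ≈ 0.013393)
c = -22790 (c = -9815 - 1*12975 = -9815 - 12975 = -22790)
(((-74 + 112*92) + 26743)*(c + 30386))/M = (((-74 + 112*92) + 26743)*(-22790 + 30386))/(3/224) = (((-74 + 10304) + 26743)*7596)*(224/3) = ((10230 + 26743)*7596)*(224/3) = (36973*7596)*(224/3) = 280846908*(224/3) = 20969902464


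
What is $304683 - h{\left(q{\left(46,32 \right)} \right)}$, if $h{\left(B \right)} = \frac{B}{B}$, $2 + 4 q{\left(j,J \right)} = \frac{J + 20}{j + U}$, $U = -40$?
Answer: $304682$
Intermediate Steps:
$q{\left(j,J \right)} = - \frac{1}{2} + \frac{20 + J}{4 \left(-40 + j\right)}$ ($q{\left(j,J \right)} = - \frac{1}{2} + \frac{\left(J + 20\right) \frac{1}{j - 40}}{4} = - \frac{1}{2} + \frac{\left(20 + J\right) \frac{1}{-40 + j}}{4} = - \frac{1}{2} + \frac{\frac{1}{-40 + j} \left(20 + J\right)}{4} = - \frac{1}{2} + \frac{20 + J}{4 \left(-40 + j\right)}$)
$h{\left(B \right)} = 1$
$304683 - h{\left(q{\left(46,32 \right)} \right)} = 304683 - 1 = 304682$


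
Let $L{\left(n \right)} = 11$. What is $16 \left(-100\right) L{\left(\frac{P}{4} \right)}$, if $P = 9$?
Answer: $-17600$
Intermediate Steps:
$16 \left(-100\right) L{\left(\frac{P}{4} \right)} = 16 \left(-100\right) 11 = \left(-1600\right) 11 = -17600$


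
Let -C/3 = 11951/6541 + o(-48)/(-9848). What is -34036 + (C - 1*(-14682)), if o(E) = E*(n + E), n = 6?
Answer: -155877036781/8051971 ≈ -19359.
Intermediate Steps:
o(E) = E*(6 + E)
C = -39190047/8051971 (C = -3*(11951/6541 - 48*(6 - 48)/(-9848)) = -3*(11951*(1/6541) - 48*(-42)*(-1/9848)) = -3*(11951/6541 + 2016*(-1/9848)) = -3*(11951/6541 - 252/1231) = -3*13063349/8051971 = -39190047/8051971 ≈ -4.8671)
-34036 + (C - 1*(-14682)) = -34036 + (-39190047/8051971 - 1*(-14682)) = -34036 + (-39190047/8051971 + 14682) = -34036 + 118179848175/8051971 = -155877036781/8051971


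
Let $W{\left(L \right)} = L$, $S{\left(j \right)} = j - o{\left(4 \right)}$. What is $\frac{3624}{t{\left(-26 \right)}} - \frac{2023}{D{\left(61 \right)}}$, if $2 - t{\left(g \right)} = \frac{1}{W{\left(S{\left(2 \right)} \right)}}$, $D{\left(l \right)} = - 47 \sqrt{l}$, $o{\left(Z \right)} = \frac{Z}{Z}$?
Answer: $3624 + \frac{2023 \sqrt{61}}{2867} \approx 3629.5$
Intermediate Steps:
$o{\left(Z \right)} = 1$
$S{\left(j \right)} = -1 + j$ ($S{\left(j \right)} = j - 1 = -1 + j$)
$t{\left(g \right)} = 1$ ($t{\left(g \right)} = 2 - \frac{1}{-1 + 2} = 2 - 1^{-1} = 2 - 1 = 1$)
$\frac{3624}{t{\left(-26 \right)}} - \frac{2023}{D{\left(61 \right)}} = \frac{3624}{1} - \frac{2023}{\left(-47\right) \sqrt{61}} = 3624 \cdot 1 - 2023 \left(- \frac{\sqrt{61}}{2867}\right) = 3624 + \frac{2023 \sqrt{61}}{2867}$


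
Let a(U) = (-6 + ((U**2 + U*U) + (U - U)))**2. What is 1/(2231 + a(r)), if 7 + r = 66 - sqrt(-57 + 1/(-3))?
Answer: 9*I/(19374656*sqrt(129) + 392515519*I) ≈ 1.7446e-8 + 9.7805e-9*I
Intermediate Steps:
r = 59 - 2*I*sqrt(129)/3 (r = -7 + (66 - sqrt(-57 + 1/(-3))) = -7 + (66 - sqrt(-57 - 1/3)) = -7 + (66 - sqrt(-172/3)) = -7 + (66 - 2*I*sqrt(129)/3) = 59 - 2*I*sqrt(129)/3 ≈ 59.0 - 7.5719*I)
a(U) = (-6 + 2*U**2)**2 (a(U) = (-6 + ((U**2 + U**2) + 0))**2 = (-6 + (2*U**2 + 0))**2 = (-6 + 2*U**2)**2)
1/(2231 + a(r)) = 1/(2231 + 4*(-3 + (59 - 2*I*sqrt(129)/3)**2)**2)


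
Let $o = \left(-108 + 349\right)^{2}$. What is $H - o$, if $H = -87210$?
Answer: $-145291$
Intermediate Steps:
$o = 58081$ ($o = 241^{2} = 58081$)
$H - o = -87210 - 58081 = -145291$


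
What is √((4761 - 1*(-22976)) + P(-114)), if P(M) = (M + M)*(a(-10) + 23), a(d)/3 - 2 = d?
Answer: √27965 ≈ 167.23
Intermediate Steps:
a(d) = 6 + 3*d
P(M) = -2*M (P(M) = (M + M)*((6 + 3*(-10)) + 23) = (2*M)*((6 - 30) + 23) = (2*M)*(-24 + 23) = (2*M)*(-1) = -2*M)
√((4761 - 1*(-22976)) + P(-114)) = √((4761 - 1*(-22976)) - 2*(-114)) = √((4761 + 22976) + 228) = √(27737 + 228) = √27965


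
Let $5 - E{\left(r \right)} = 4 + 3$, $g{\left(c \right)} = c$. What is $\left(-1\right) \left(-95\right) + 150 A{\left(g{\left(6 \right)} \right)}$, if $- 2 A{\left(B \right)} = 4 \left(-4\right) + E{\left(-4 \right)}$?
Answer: $1445$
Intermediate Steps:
$E{\left(r \right)} = -2$ ($E{\left(r \right)} = 5 - \left(4 + 3\right) = 5 - 7 = -2$)
$A{\left(B \right)} = 9$ ($A{\left(B \right)} = - \frac{4 \left(-4\right) - 2}{2} = - \frac{-16 - 2}{2} = \left(- \frac{1}{2}\right) \left(-18\right) = 9$)
$\left(-1\right) \left(-95\right) + 150 A{\left(g{\left(6 \right)} \right)} = \left(-1\right) \left(-95\right) + 150 \cdot 9 = 95 + 1350 = 1445$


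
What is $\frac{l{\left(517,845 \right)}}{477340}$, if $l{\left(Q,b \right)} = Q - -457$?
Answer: $\frac{487}{238670} \approx 0.0020405$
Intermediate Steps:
$l{\left(Q,b \right)} = 457 + Q$ ($l{\left(Q,b \right)} = Q + 457 = 457 + Q$)
$\frac{l{\left(517,845 \right)}}{477340} = \frac{457 + 517}{477340} = 974 \cdot \frac{1}{477340} = \frac{487}{238670}$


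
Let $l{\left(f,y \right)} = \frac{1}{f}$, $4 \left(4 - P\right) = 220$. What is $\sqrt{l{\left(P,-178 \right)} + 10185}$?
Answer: $\frac{\sqrt{26491134}}{51} \approx 100.92$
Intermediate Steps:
$P = -51$ ($P = 4 - 55 = -51$)
$\sqrt{l{\left(P,-178 \right)} + 10185} = \sqrt{\frac{1}{-51} + 10185} = \sqrt{- \frac{1}{51} + 10185} = \sqrt{\frac{519434}{51}} = \frac{\sqrt{26491134}}{51}$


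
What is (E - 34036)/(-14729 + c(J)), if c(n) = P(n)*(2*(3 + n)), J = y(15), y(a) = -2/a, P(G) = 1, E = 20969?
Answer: 196005/220849 ≈ 0.88751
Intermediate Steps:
J = -2/15 ≈ -0.13333
c(n) = 6 + 2*n (c(n) = 1*(2*(3 + n)) = 1*(6 + 2*n) = 6 + 2*n)
(E - 34036)/(-14729 + c(J)) = (20969 - 34036)/(-14729 + (6 + 2*(-2/15))) = -13067/(-14729 + (6 - 4/15)) = -13067/(-14729 + 86/15) = -13067/(-220849/15) = -13067*(-15/220849) = 196005/220849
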